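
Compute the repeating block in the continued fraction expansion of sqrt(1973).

Write x_i = (sqrt(1973) + m_i)/d_i with (m_0, d_0) = (0, 1). a_0 = floor(sqrt(1973)) = 44, since 44^2 = 1936 <= 1973 < 2025 = 45^2.
Iterate m_{i+1} = d_i*a_i - m_i, d_{i+1} = (1973 - m_{i+1}^2)/d_i, a_{i+1} = floor((a_0 + m_{i+1})/d_{i+1}):
  m_1 = 1*44 - 0 = 44, d_1 = (1973 - 44^2)/1 = 37/1 = 37, a_1 = floor((44 + 44)/37) = 2.
  m_2 = 37*2 - 44 = 30, d_2 = (1973 - 30^2)/37 = 1073/37 = 29, a_2 = floor((44 + 30)/29) = 2.
  m_3 = 29*2 - 30 = 28, d_3 = (1973 - 28^2)/29 = 1189/29 = 41, a_3 = floor((44 + 28)/41) = 1.
  m_4 = 41*1 - 28 = 13, d_4 = (1973 - 13^2)/41 = 1804/41 = 44, a_4 = floor((44 + 13)/44) = 1.
  m_5 = 44*1 - 13 = 31, d_5 = (1973 - 31^2)/44 = 1012/44 = 23, a_5 = floor((44 + 31)/23) = 3.
  m_6 = 23*3 - 31 = 38, d_6 = (1973 - 38^2)/23 = 529/23 = 23, a_6 = floor((44 + 38)/23) = 3.
  m_7 = 23*3 - 38 = 31, d_7 = (1973 - 31^2)/23 = 1012/23 = 44, a_7 = floor((44 + 31)/44) = 1.
  m_8 = 44*1 - 31 = 13, d_8 = (1973 - 13^2)/44 = 1804/44 = 41, a_8 = floor((44 + 13)/41) = 1.
  m_9 = 41*1 - 13 = 28, d_9 = (1973 - 28^2)/41 = 1189/41 = 29, a_9 = floor((44 + 28)/29) = 2.
  m_10 = 29*2 - 28 = 30, d_10 = (1973 - 30^2)/29 = 1073/29 = 37, a_10 = floor((44 + 30)/37) = 2.
  m_11 = 37*2 - 30 = 44, d_11 = (1973 - 44^2)/37 = 37/37 = 1, a_11 = floor((44 + 44)/1) = 88.
  m_12 = 1*88 - 44 = 44, d_12 = (1973 - 44^2)/1 = 37/1 = 37: (m_12, d_12) = (m_1, d_1) = (44, 37), so from here the quotients repeat a_1, ..., a_11; the period length is 11.
Hence the expansion of sqrt(1973) is a_0 = 44 followed by the repeating block 2, 2, 1, 1, 3, 3, 1, 1, 2, 2, 88 (period 11).

[44; (2, 2, 1, 1, 3, 3, 1, 1, 2, 2, 88)]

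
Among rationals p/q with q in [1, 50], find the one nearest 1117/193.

Expand x = 1117/193 as a continued fraction with the Euclidean algorithm:
  1117 = 5*193 + 152, so a_0 = 5.
  193 = 1*152 + 41, so a_1 = 1.
  152 = 3*41 + 29, so a_2 = 3.
  41 = 1*29 + 12, so a_3 = 1.
  29 = 2*12 + 5, so a_4 = 2.
  12 = 2*5 + 2, so a_5 = 2.
  5 = 2*2 + 1, so a_6 = 2.
  2 = 2*1 + 0, so a_7 = 2.
so x = [5; 1, 3, 1, 2, 2, 2, 2].
Convergents (p_i = a_i*p_{i-1} + p_{i-2}, q_i = a_i*q_{i-1} + q_{i-2} with p_{-2}=0, p_{-1}=1, q_{-2}=1, q_{-1}=0), until the denominator exceeds 50:
  i=0: a_0=5, p_0 = 5*1 + 0 = 5, q_0 = 5*0 + 1 = 1.
  i=1: a_1=1, p_1 = 1*5 + 1 = 6, q_1 = 1*1 + 0 = 1.
  i=2: a_2=3, p_2 = 3*6 + 5 = 23, q_2 = 3*1 + 1 = 4.
  i=3: a_3=1, p_3 = 1*23 + 6 = 29, q_3 = 1*4 + 1 = 5.
  i=4: a_4=2, p_4 = 2*29 + 23 = 81, q_4 = 2*5 + 4 = 14.
  i=5: a_5=2, p_5 = 2*81 + 29 = 191, q_5 = 2*14 + 5 = 33.
  i=6: a_6=2, p_6 = 2*191 + 81 = 463, q_6 = 2*33 + 14 = 80.
q_6 = 80 > 50, so the last convergent with denominator <= 50 is p_5/q_5 = 191/33.
The closest fraction with denominator <= 50 is either p_5/q_5 or the intermediate fraction (k*p_5 + p_4)/(k*q_5 + q_4) with the largest k >= 1 whose denominator stays <= 50; these approach x as k grows, and every other convergent or intermediate fraction in range is farther away.
Largest k: floor((50 - q_4)/q_5) = floor((50 - 14)/33) = 1.
That gives (1*191 + 81)/(1*33 + 14) = 272/47.
Compare the errors: |x - 191/33| = |1117*33 - 191*193|/(193*33) = 2/6369, and |x - 272/47| = |1117*47 - 272*193|/(193*47) = 3/9071.
Cross-multiplying, 2*9071 = 18142 < 19107 = 3*6369, so 2/6369 is smaller: the convergent 191/33 is closer to x than 272/47.

191/33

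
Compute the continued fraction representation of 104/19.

Run the Euclidean algorithm on 104 and 19; the successive quotients are the partial quotients a_0, a_1, ... (each step inverts the fractional part left over by the previous one):
  104 = 5*19 + 9, so a_0 = 5.
  19 = 2*9 + 1, so a_1 = 2.
  9 = 9*1 + 0, so a_2 = 9.
The remainder reaches 0 after 3 divisions, so the expansion has 3 partial quotients, read off in order.

[5; 2, 9]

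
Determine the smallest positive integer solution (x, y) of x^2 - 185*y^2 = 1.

First expand sqrt(185) as a continued fraction. With x_i = (sqrt(185) + m_i)/d_i and (m_0, d_0) = (0, 1): a_0 = floor(sqrt(185)) = 13, since 13^2 = 169 <= 185 < 196 = 14^2.
Iterate m_{i+1} = d_i*a_i - m_i, d_{i+1} = (185 - m_{i+1}^2)/d_i, a_{i+1} = floor((a_0 + m_{i+1})/d_{i+1}):
  m_1 = 1*13 - 0 = 13, d_1 = (185 - 13^2)/1 = 16/1 = 16, a_1 = floor((13 + 13)/16) = 1.
  m_2 = 16*1 - 13 = 3, d_2 = (185 - 3^2)/16 = 176/16 = 11, a_2 = floor((13 + 3)/11) = 1.
  m_3 = 11*1 - 3 = 8, d_3 = (185 - 8^2)/11 = 121/11 = 11, a_3 = floor((13 + 8)/11) = 1.
  m_4 = 11*1 - 8 = 3, d_4 = (185 - 3^2)/11 = 176/11 = 16, a_4 = floor((13 + 3)/16) = 1.
  m_5 = 16*1 - 3 = 13, d_5 = (185 - 13^2)/16 = 16/16 = 1, a_5 = floor((13 + 13)/1) = 26.
  m_6 = 1*26 - 13 = 13, d_6 = (185 - 13^2)/1 = 16/1 = 16: (m_6, d_6) = (m_1, d_1) = (13, 16), so from here the quotients repeat a_1, ..., a_5; the period length is 5.
So sqrt(185) = [13; (1, 1, 1, 1, 26)] with period length k = 5.
k is odd, so (p_{k-1}, q_{k-1}) only solves x^2 - 185y^2 = -1 and the fundamental solution of x^2 - 185y^2 = 1 is (p_{2k-1}, q_{2k-1}) = (p_9, q_9); compute convergents through index 9, running through the period twice.
Convergents (p_i = a_i*p_{i-1} + p_{i-2}, q_i = a_i*q_{i-1} + q_{i-2} with p_{-2}=0, p_{-1}=1, q_{-2}=1, q_{-1}=0):
  i=0: a_0=13, p_0 = 13*1 + 0 = 13, q_0 = 13*0 + 1 = 1.
  i=1: a_1=1, p_1 = 1*13 + 1 = 14, q_1 = 1*1 + 0 = 1.
  i=2: a_2=1, p_2 = 1*14 + 13 = 27, q_2 = 1*1 + 1 = 2.
  i=3: a_3=1, p_3 = 1*27 + 14 = 41, q_3 = 1*2 + 1 = 3.
  i=4: a_4=1, p_4 = 1*41 + 27 = 68, q_4 = 1*3 + 2 = 5.
  i=5: a_5=26, p_5 = 26*68 + 41 = 1809, q_5 = 26*5 + 3 = 133.
  i=6: a_6=1, p_6 = 1*1809 + 68 = 1877, q_6 = 1*133 + 5 = 138.
  i=7: a_7=1, p_7 = 1*1877 + 1809 = 3686, q_7 = 1*138 + 133 = 271.
  i=8: a_8=1, p_8 = 1*3686 + 1877 = 5563, q_8 = 1*271 + 138 = 409.
  i=9: a_9=1, p_9 = 1*5563 + 3686 = 9249, q_9 = 1*409 + 271 = 680.
Indeed p_4^2 - 185*q_4^2 = 4624 - 4625 = -1, not +1.
Check: 9249^2 - 185*680^2 = 85544001 - 85544000 = 1, so (x, y) = (9249, 680) solves the equation, and by the theorem it is the least positive solution.

(x, y) = (9249, 680)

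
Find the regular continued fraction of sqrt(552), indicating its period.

[23; (2, 46)]

Write x_i = (sqrt(552) + m_i)/d_i with (m_0, d_0) = (0, 1). a_0 = floor(sqrt(552)) = 23, since 23^2 = 529 <= 552 < 576 = 24^2.
Iterate m_{i+1} = d_i*a_i - m_i, d_{i+1} = (552 - m_{i+1}^2)/d_i, a_{i+1} = floor((a_0 + m_{i+1})/d_{i+1}):
  m_1 = 1*23 - 0 = 23, d_1 = (552 - 23^2)/1 = 23/1 = 23, a_1 = floor((23 + 23)/23) = 2.
  m_2 = 23*2 - 23 = 23, d_2 = (552 - 23^2)/23 = 23/23 = 1, a_2 = floor((23 + 23)/1) = 46.
  m_3 = 1*46 - 23 = 23, d_3 = (552 - 23^2)/1 = 23/1 = 23: (m_3, d_3) = (m_1, d_1) = (23, 23), so from here the quotients repeat a_1, a_2; the period length is 2.
Hence the expansion of sqrt(552) is a_0 = 23 followed by the repeating block 2, 46 (period 2).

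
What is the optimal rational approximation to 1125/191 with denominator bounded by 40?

53/9

Expand x = 1125/191 as a continued fraction with the Euclidean algorithm:
  1125 = 5*191 + 170, so a_0 = 5.
  191 = 1*170 + 21, so a_1 = 1.
  170 = 8*21 + 2, so a_2 = 8.
  21 = 10*2 + 1, so a_3 = 10.
  2 = 2*1 + 0, so a_4 = 2.
so x = [5; 1, 8, 10, 2].
Convergents (p_i = a_i*p_{i-1} + p_{i-2}, q_i = a_i*q_{i-1} + q_{i-2} with p_{-2}=0, p_{-1}=1, q_{-2}=1, q_{-1}=0), until the denominator exceeds 40:
  i=0: a_0=5, p_0 = 5*1 + 0 = 5, q_0 = 5*0 + 1 = 1.
  i=1: a_1=1, p_1 = 1*5 + 1 = 6, q_1 = 1*1 + 0 = 1.
  i=2: a_2=8, p_2 = 8*6 + 5 = 53, q_2 = 8*1 + 1 = 9.
  i=3: a_3=10, p_3 = 10*53 + 6 = 536, q_3 = 10*9 + 1 = 91.
q_3 = 91 > 40, so the last convergent with denominator <= 40 is p_2/q_2 = 53/9.
The closest fraction with denominator <= 40 is either p_2/q_2 or the intermediate fraction (k*p_2 + p_1)/(k*q_2 + q_1) with the largest k >= 1 whose denominator stays <= 40; these approach x as k grows, and every other convergent or intermediate fraction in range is farther away.
Largest k: floor((40 - q_1)/q_2) = floor((40 - 1)/9) = 4.
That gives (4*53 + 6)/(4*9 + 1) = 218/37.
Compare the errors: |x - 53/9| = |1125*9 - 53*191|/(191*9) = 2/1719, and |x - 218/37| = |1125*37 - 218*191|/(191*37) = 13/7067.
Cross-multiplying, 2*7067 = 14134 < 22347 = 13*1719, so 2/1719 is smaller: the convergent 53/9 is closer to x than 218/37.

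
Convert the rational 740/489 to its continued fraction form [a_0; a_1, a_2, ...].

Run the Euclidean algorithm on 740 and 489; the successive quotients are the partial quotients a_0, a_1, ... (each step inverts the fractional part left over by the previous one):
  740 = 1*489 + 251, so a_0 = 1.
  489 = 1*251 + 238, so a_1 = 1.
  251 = 1*238 + 13, so a_2 = 1.
  238 = 18*13 + 4, so a_3 = 18.
  13 = 3*4 + 1, so a_4 = 3.
  4 = 4*1 + 0, so a_5 = 4.
The remainder reaches 0 after 6 divisions, so the expansion has 6 partial quotients, read off in order.

[1; 1, 1, 18, 3, 4]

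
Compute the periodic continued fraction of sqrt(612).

[24; (1, 2, 1, 4, 1, 2, 1, 48)]

Write x_i = (sqrt(612) + m_i)/d_i with (m_0, d_0) = (0, 1). a_0 = floor(sqrt(612)) = 24, since 24^2 = 576 <= 612 < 625 = 25^2.
Iterate m_{i+1} = d_i*a_i - m_i, d_{i+1} = (612 - m_{i+1}^2)/d_i, a_{i+1} = floor((a_0 + m_{i+1})/d_{i+1}):
  m_1 = 1*24 - 0 = 24, d_1 = (612 - 24^2)/1 = 36/1 = 36, a_1 = floor((24 + 24)/36) = 1.
  m_2 = 36*1 - 24 = 12, d_2 = (612 - 12^2)/36 = 468/36 = 13, a_2 = floor((24 + 12)/13) = 2.
  m_3 = 13*2 - 12 = 14, d_3 = (612 - 14^2)/13 = 416/13 = 32, a_3 = floor((24 + 14)/32) = 1.
  m_4 = 32*1 - 14 = 18, d_4 = (612 - 18^2)/32 = 288/32 = 9, a_4 = floor((24 + 18)/9) = 4.
  m_5 = 9*4 - 18 = 18, d_5 = (612 - 18^2)/9 = 288/9 = 32, a_5 = floor((24 + 18)/32) = 1.
  m_6 = 32*1 - 18 = 14, d_6 = (612 - 14^2)/32 = 416/32 = 13, a_6 = floor((24 + 14)/13) = 2.
  m_7 = 13*2 - 14 = 12, d_7 = (612 - 12^2)/13 = 468/13 = 36, a_7 = floor((24 + 12)/36) = 1.
  m_8 = 36*1 - 12 = 24, d_8 = (612 - 24^2)/36 = 36/36 = 1, a_8 = floor((24 + 24)/1) = 48.
  m_9 = 1*48 - 24 = 24, d_9 = (612 - 24^2)/1 = 36/1 = 36: (m_9, d_9) = (m_1, d_1) = (24, 36), so from here the quotients repeat a_1, ..., a_8; the period length is 8.
Hence the expansion of sqrt(612) is a_0 = 24 followed by the repeating block 1, 2, 1, 4, 1, 2, 1, 48 (period 8).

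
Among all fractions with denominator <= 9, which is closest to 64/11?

Expand x = 64/11 as a continued fraction with the Euclidean algorithm:
  64 = 5*11 + 9, so a_0 = 5.
  11 = 1*9 + 2, so a_1 = 1.
  9 = 4*2 + 1, so a_2 = 4.
  2 = 2*1 + 0, so a_3 = 2.
so x = [5; 1, 4, 2].
Convergents (p_i = a_i*p_{i-1} + p_{i-2}, q_i = a_i*q_{i-1} + q_{i-2} with p_{-2}=0, p_{-1}=1, q_{-2}=1, q_{-1}=0), until the denominator exceeds 9:
  i=0: a_0=5, p_0 = 5*1 + 0 = 5, q_0 = 5*0 + 1 = 1.
  i=1: a_1=1, p_1 = 1*5 + 1 = 6, q_1 = 1*1 + 0 = 1.
  i=2: a_2=4, p_2 = 4*6 + 5 = 29, q_2 = 4*1 + 1 = 5.
  i=3: a_3=2, p_3 = 2*29 + 6 = 64, q_3 = 2*5 + 1 = 11.
q_3 = 11 > 9, so the last convergent with denominator <= 9 is p_2/q_2 = 29/5.
The closest fraction with denominator <= 9 is either p_2/q_2 or the intermediate fraction (k*p_2 + p_1)/(k*q_2 + q_1) with the largest k >= 1 whose denominator stays <= 9; these approach x as k grows, and every other convergent or intermediate fraction in range is farther away.
Largest k: floor((9 - q_1)/q_2) = floor((9 - 1)/5) = 1.
That gives (1*29 + 6)/(1*5 + 1) = 35/6.
Compare the errors: |x - 29/5| = |64*5 - 29*11|/(11*5) = 1/55, and |x - 35/6| = |64*6 - 35*11|/(11*6) = 1/66.
Cross-multiplying, 1*55 = 55 < 66 = 1*66, so 1/66 is smaller: the intermediate fraction 35/6 is closer to x than 29/5.

35/6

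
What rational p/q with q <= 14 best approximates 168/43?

Expand x = 168/43 as a continued fraction with the Euclidean algorithm:
  168 = 3*43 + 39, so a_0 = 3.
  43 = 1*39 + 4, so a_1 = 1.
  39 = 9*4 + 3, so a_2 = 9.
  4 = 1*3 + 1, so a_3 = 1.
  3 = 3*1 + 0, so a_4 = 3.
so x = [3; 1, 9, 1, 3].
Convergents (p_i = a_i*p_{i-1} + p_{i-2}, q_i = a_i*q_{i-1} + q_{i-2} with p_{-2}=0, p_{-1}=1, q_{-2}=1, q_{-1}=0), until the denominator exceeds 14:
  i=0: a_0=3, p_0 = 3*1 + 0 = 3, q_0 = 3*0 + 1 = 1.
  i=1: a_1=1, p_1 = 1*3 + 1 = 4, q_1 = 1*1 + 0 = 1.
  i=2: a_2=9, p_2 = 9*4 + 3 = 39, q_2 = 9*1 + 1 = 10.
  i=3: a_3=1, p_3 = 1*39 + 4 = 43, q_3 = 1*10 + 1 = 11.
  i=4: a_4=3, p_4 = 3*43 + 39 = 168, q_4 = 3*11 + 10 = 43.
q_4 = 43 > 14, so the last convergent with denominator <= 14 is p_3/q_3 = 43/11.
The closest fraction with denominator <= 14 is either p_3/q_3 or the intermediate fraction (k*p_3 + p_2)/(k*q_3 + q_2) with the largest k >= 1 whose denominator stays <= 14; these approach x as k grows, and every other convergent or intermediate fraction in range is farther away.
Largest k: floor((14 - q_2)/q_3) = floor((14 - 10)/11) = 0.
Since k = 0, no intermediate fraction beyond p_3/q_3 has denominator <= 14, so the convergent 43/11 is the closest (its error is |168*11 - 43*43|/(43*11) = 1/473).

43/11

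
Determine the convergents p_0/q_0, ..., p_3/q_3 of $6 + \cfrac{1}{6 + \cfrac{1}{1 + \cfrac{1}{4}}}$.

Using the convergent recurrence p_i = a_i*p_{i-1} + p_{i-2}, q_i = a_i*q_{i-1} + q_{i-2} with p_{-2}=0, p_{-1}=1, q_{-2}=1, q_{-1}=0:
  i=0: a_0=6, p_0 = 6*1 + 0 = 6, q_0 = 6*0 + 1 = 1.
  i=1: a_1=6, p_1 = 6*6 + 1 = 37, q_1 = 6*1 + 0 = 6.
  i=2: a_2=1, p_2 = 1*37 + 6 = 43, q_2 = 1*6 + 1 = 7.
  i=3: a_3=4, p_3 = 4*43 + 37 = 209, q_3 = 4*7 + 6 = 34.

6/1, 37/6, 43/7, 209/34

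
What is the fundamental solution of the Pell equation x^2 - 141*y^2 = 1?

First expand sqrt(141) as a continued fraction. With x_i = (sqrt(141) + m_i)/d_i and (m_0, d_0) = (0, 1): a_0 = floor(sqrt(141)) = 11, since 11^2 = 121 <= 141 < 144 = 12^2.
Iterate m_{i+1} = d_i*a_i - m_i, d_{i+1} = (141 - m_{i+1}^2)/d_i, a_{i+1} = floor((a_0 + m_{i+1})/d_{i+1}):
  m_1 = 1*11 - 0 = 11, d_1 = (141 - 11^2)/1 = 20/1 = 20, a_1 = floor((11 + 11)/20) = 1.
  m_2 = 20*1 - 11 = 9, d_2 = (141 - 9^2)/20 = 60/20 = 3, a_2 = floor((11 + 9)/3) = 6.
  m_3 = 3*6 - 9 = 9, d_3 = (141 - 9^2)/3 = 60/3 = 20, a_3 = floor((11 + 9)/20) = 1.
  m_4 = 20*1 - 9 = 11, d_4 = (141 - 11^2)/20 = 20/20 = 1, a_4 = floor((11 + 11)/1) = 22.
  m_5 = 1*22 - 11 = 11, d_5 = (141 - 11^2)/1 = 20/1 = 20: (m_5, d_5) = (m_1, d_1) = (11, 20), so from here the quotients repeat a_1, ..., a_4; the period length is 4.
So sqrt(141) = [11; (1, 6, 1, 22)] with period length k = 4.
k is even, so the fundamental solution of x^2 - 141y^2 = 1 is (p_{k-1}, q_{k-1}) = (p_3, q_3); compute convergents through index 3.
Convergents (p_i = a_i*p_{i-1} + p_{i-2}, q_i = a_i*q_{i-1} + q_{i-2} with p_{-2}=0, p_{-1}=1, q_{-2}=1, q_{-1}=0):
  i=0: a_0=11, p_0 = 11*1 + 0 = 11, q_0 = 11*0 + 1 = 1.
  i=1: a_1=1, p_1 = 1*11 + 1 = 12, q_1 = 1*1 + 0 = 1.
  i=2: a_2=6, p_2 = 6*12 + 11 = 83, q_2 = 6*1 + 1 = 7.
  i=3: a_3=1, p_3 = 1*83 + 12 = 95, q_3 = 1*7 + 1 = 8.
Check: 95^2 - 141*8^2 = 9025 - 9024 = 1, so (x, y) = (95, 8) solves the equation, and by the theorem it is the least positive solution.

(x, y) = (95, 8)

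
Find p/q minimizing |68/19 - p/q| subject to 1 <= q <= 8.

Expand x = 68/19 as a continued fraction with the Euclidean algorithm:
  68 = 3*19 + 11, so a_0 = 3.
  19 = 1*11 + 8, so a_1 = 1.
  11 = 1*8 + 3, so a_2 = 1.
  8 = 2*3 + 2, so a_3 = 2.
  3 = 1*2 + 1, so a_4 = 1.
  2 = 2*1 + 0, so a_5 = 2.
so x = [3; 1, 1, 2, 1, 2].
Convergents (p_i = a_i*p_{i-1} + p_{i-2}, q_i = a_i*q_{i-1} + q_{i-2} with p_{-2}=0, p_{-1}=1, q_{-2}=1, q_{-1}=0), until the denominator exceeds 8:
  i=0: a_0=3, p_0 = 3*1 + 0 = 3, q_0 = 3*0 + 1 = 1.
  i=1: a_1=1, p_1 = 1*3 + 1 = 4, q_1 = 1*1 + 0 = 1.
  i=2: a_2=1, p_2 = 1*4 + 3 = 7, q_2 = 1*1 + 1 = 2.
  i=3: a_3=2, p_3 = 2*7 + 4 = 18, q_3 = 2*2 + 1 = 5.
  i=4: a_4=1, p_4 = 1*18 + 7 = 25, q_4 = 1*5 + 2 = 7.
  i=5: a_5=2, p_5 = 2*25 + 18 = 68, q_5 = 2*7 + 5 = 19.
q_5 = 19 > 8, so the last convergent with denominator <= 8 is p_4/q_4 = 25/7.
The closest fraction with denominator <= 8 is either p_4/q_4 or the intermediate fraction (k*p_4 + p_3)/(k*q_4 + q_3) with the largest k >= 1 whose denominator stays <= 8; these approach x as k grows, and every other convergent or intermediate fraction in range is farther away.
Largest k: floor((8 - q_3)/q_4) = floor((8 - 5)/7) = 0.
Since k = 0, no intermediate fraction beyond p_4/q_4 has denominator <= 8, so the convergent 25/7 is the closest (its error is |68*7 - 25*19|/(19*7) = 1/133).

25/7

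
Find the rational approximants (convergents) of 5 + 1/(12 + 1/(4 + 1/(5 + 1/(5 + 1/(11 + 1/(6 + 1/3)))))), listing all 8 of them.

5/1, 61/12, 249/49, 1306/257, 6779/1334, 75875/14931, 462029/90920, 1461962/287691

Using the convergent recurrence p_i = a_i*p_{i-1} + p_{i-2}, q_i = a_i*q_{i-1} + q_{i-2} with p_{-2}=0, p_{-1}=1, q_{-2}=1, q_{-1}=0:
  i=0: a_0=5, p_0 = 5*1 + 0 = 5, q_0 = 5*0 + 1 = 1.
  i=1: a_1=12, p_1 = 12*5 + 1 = 61, q_1 = 12*1 + 0 = 12.
  i=2: a_2=4, p_2 = 4*61 + 5 = 249, q_2 = 4*12 + 1 = 49.
  i=3: a_3=5, p_3 = 5*249 + 61 = 1306, q_3 = 5*49 + 12 = 257.
  i=4: a_4=5, p_4 = 5*1306 + 249 = 6779, q_4 = 5*257 + 49 = 1334.
  i=5: a_5=11, p_5 = 11*6779 + 1306 = 75875, q_5 = 11*1334 + 257 = 14931.
  i=6: a_6=6, p_6 = 6*75875 + 6779 = 462029, q_6 = 6*14931 + 1334 = 90920.
  i=7: a_7=3, p_7 = 3*462029 + 75875 = 1461962, q_7 = 3*90920 + 14931 = 287691.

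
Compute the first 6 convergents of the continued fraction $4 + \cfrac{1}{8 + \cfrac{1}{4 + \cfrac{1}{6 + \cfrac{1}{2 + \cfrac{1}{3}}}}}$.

4/1, 33/8, 136/33, 849/206, 1834/445, 6351/1541

Using the convergent recurrence p_i = a_i*p_{i-1} + p_{i-2}, q_i = a_i*q_{i-1} + q_{i-2} with p_{-2}=0, p_{-1}=1, q_{-2}=1, q_{-1}=0:
  i=0: a_0=4, p_0 = 4*1 + 0 = 4, q_0 = 4*0 + 1 = 1.
  i=1: a_1=8, p_1 = 8*4 + 1 = 33, q_1 = 8*1 + 0 = 8.
  i=2: a_2=4, p_2 = 4*33 + 4 = 136, q_2 = 4*8 + 1 = 33.
  i=3: a_3=6, p_3 = 6*136 + 33 = 849, q_3 = 6*33 + 8 = 206.
  i=4: a_4=2, p_4 = 2*849 + 136 = 1834, q_4 = 2*206 + 33 = 445.
  i=5: a_5=3, p_5 = 3*1834 + 849 = 6351, q_5 = 3*445 + 206 = 1541.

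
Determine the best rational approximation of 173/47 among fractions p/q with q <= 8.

11/3

Expand x = 173/47 as a continued fraction with the Euclidean algorithm:
  173 = 3*47 + 32, so a_0 = 3.
  47 = 1*32 + 15, so a_1 = 1.
  32 = 2*15 + 2, so a_2 = 2.
  15 = 7*2 + 1, so a_3 = 7.
  2 = 2*1 + 0, so a_4 = 2.
so x = [3; 1, 2, 7, 2].
Convergents (p_i = a_i*p_{i-1} + p_{i-2}, q_i = a_i*q_{i-1} + q_{i-2} with p_{-2}=0, p_{-1}=1, q_{-2}=1, q_{-1}=0), until the denominator exceeds 8:
  i=0: a_0=3, p_0 = 3*1 + 0 = 3, q_0 = 3*0 + 1 = 1.
  i=1: a_1=1, p_1 = 1*3 + 1 = 4, q_1 = 1*1 + 0 = 1.
  i=2: a_2=2, p_2 = 2*4 + 3 = 11, q_2 = 2*1 + 1 = 3.
  i=3: a_3=7, p_3 = 7*11 + 4 = 81, q_3 = 7*3 + 1 = 22.
q_3 = 22 > 8, so the last convergent with denominator <= 8 is p_2/q_2 = 11/3.
The closest fraction with denominator <= 8 is either p_2/q_2 or the intermediate fraction (k*p_2 + p_1)/(k*q_2 + q_1) with the largest k >= 1 whose denominator stays <= 8; these approach x as k grows, and every other convergent or intermediate fraction in range is farther away.
Largest k: floor((8 - q_1)/q_2) = floor((8 - 1)/3) = 2.
That gives (2*11 + 4)/(2*3 + 1) = 26/7.
Compare the errors: |x - 11/3| = |173*3 - 11*47|/(47*3) = 2/141, and |x - 26/7| = |173*7 - 26*47|/(47*7) = 11/329.
Cross-multiplying, 2*329 = 658 < 1551 = 11*141, so 2/141 is smaller: the convergent 11/3 is closer to x than 26/7.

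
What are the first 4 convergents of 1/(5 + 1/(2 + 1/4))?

Using the convergent recurrence p_i = a_i*p_{i-1} + p_{i-2}, q_i = a_i*q_{i-1} + q_{i-2} with p_{-2}=0, p_{-1}=1, q_{-2}=1, q_{-1}=0:
  i=0: a_0=0, p_0 = 0*1 + 0 = 0, q_0 = 0*0 + 1 = 1.
  i=1: a_1=5, p_1 = 5*0 + 1 = 1, q_1 = 5*1 + 0 = 5.
  i=2: a_2=2, p_2 = 2*1 + 0 = 2, q_2 = 2*5 + 1 = 11.
  i=3: a_3=4, p_3 = 4*2 + 1 = 9, q_3 = 4*11 + 5 = 49.

0/1, 1/5, 2/11, 9/49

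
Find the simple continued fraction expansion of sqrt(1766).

[42; (42, 84)]

Write x_i = (sqrt(1766) + m_i)/d_i with (m_0, d_0) = (0, 1). a_0 = floor(sqrt(1766)) = 42, since 42^2 = 1764 <= 1766 < 1849 = 43^2.
Iterate m_{i+1} = d_i*a_i - m_i, d_{i+1} = (1766 - m_{i+1}^2)/d_i, a_{i+1} = floor((a_0 + m_{i+1})/d_{i+1}):
  m_1 = 1*42 - 0 = 42, d_1 = (1766 - 42^2)/1 = 2/1 = 2, a_1 = floor((42 + 42)/2) = 42.
  m_2 = 2*42 - 42 = 42, d_2 = (1766 - 42^2)/2 = 2/2 = 1, a_2 = floor((42 + 42)/1) = 84.
  m_3 = 1*84 - 42 = 42, d_3 = (1766 - 42^2)/1 = 2/1 = 2: (m_3, d_3) = (m_1, d_1) = (42, 2), so from here the quotients repeat a_1, a_2; the period length is 2.
Hence the expansion of sqrt(1766) is a_0 = 42 followed by the repeating block 42, 84 (period 2).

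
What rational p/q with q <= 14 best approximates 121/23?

Expand x = 121/23 as a continued fraction with the Euclidean algorithm:
  121 = 5*23 + 6, so a_0 = 5.
  23 = 3*6 + 5, so a_1 = 3.
  6 = 1*5 + 1, so a_2 = 1.
  5 = 5*1 + 0, so a_3 = 5.
so x = [5; 3, 1, 5].
Convergents (p_i = a_i*p_{i-1} + p_{i-2}, q_i = a_i*q_{i-1} + q_{i-2} with p_{-2}=0, p_{-1}=1, q_{-2}=1, q_{-1}=0), until the denominator exceeds 14:
  i=0: a_0=5, p_0 = 5*1 + 0 = 5, q_0 = 5*0 + 1 = 1.
  i=1: a_1=3, p_1 = 3*5 + 1 = 16, q_1 = 3*1 + 0 = 3.
  i=2: a_2=1, p_2 = 1*16 + 5 = 21, q_2 = 1*3 + 1 = 4.
  i=3: a_3=5, p_3 = 5*21 + 16 = 121, q_3 = 5*4 + 3 = 23.
q_3 = 23 > 14, so the last convergent with denominator <= 14 is p_2/q_2 = 21/4.
The closest fraction with denominator <= 14 is either p_2/q_2 or the intermediate fraction (k*p_2 + p_1)/(k*q_2 + q_1) with the largest k >= 1 whose denominator stays <= 14; these approach x as k grows, and every other convergent or intermediate fraction in range is farther away.
Largest k: floor((14 - q_1)/q_2) = floor((14 - 3)/4) = 2.
That gives (2*21 + 16)/(2*4 + 3) = 58/11.
Compare the errors: |x - 21/4| = |121*4 - 21*23|/(23*4) = 1/92, and |x - 58/11| = |121*11 - 58*23|/(23*11) = 3/253.
Cross-multiplying, 1*253 = 253 < 276 = 3*92, so 1/92 is smaller: the convergent 21/4 is closer to x than 58/11.

21/4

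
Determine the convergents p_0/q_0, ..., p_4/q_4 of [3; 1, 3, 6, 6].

3/1, 4/1, 15/4, 94/25, 579/154

Using the convergent recurrence p_i = a_i*p_{i-1} + p_{i-2}, q_i = a_i*q_{i-1} + q_{i-2} with p_{-2}=0, p_{-1}=1, q_{-2}=1, q_{-1}=0:
  i=0: a_0=3, p_0 = 3*1 + 0 = 3, q_0 = 3*0 + 1 = 1.
  i=1: a_1=1, p_1 = 1*3 + 1 = 4, q_1 = 1*1 + 0 = 1.
  i=2: a_2=3, p_2 = 3*4 + 3 = 15, q_2 = 3*1 + 1 = 4.
  i=3: a_3=6, p_3 = 6*15 + 4 = 94, q_3 = 6*4 + 1 = 25.
  i=4: a_4=6, p_4 = 6*94 + 15 = 579, q_4 = 6*25 + 4 = 154.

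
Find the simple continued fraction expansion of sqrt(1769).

Write x_i = (sqrt(1769) + m_i)/d_i with (m_0, d_0) = (0, 1). a_0 = floor(sqrt(1769)) = 42, since 42^2 = 1764 <= 1769 < 1849 = 43^2.
Iterate m_{i+1} = d_i*a_i - m_i, d_{i+1} = (1769 - m_{i+1}^2)/d_i, a_{i+1} = floor((a_0 + m_{i+1})/d_{i+1}):
  m_1 = 1*42 - 0 = 42, d_1 = (1769 - 42^2)/1 = 5/1 = 5, a_1 = floor((42 + 42)/5) = 16.
  m_2 = 5*16 - 42 = 38, d_2 = (1769 - 38^2)/5 = 325/5 = 65, a_2 = floor((42 + 38)/65) = 1.
  m_3 = 65*1 - 38 = 27, d_3 = (1769 - 27^2)/65 = 1040/65 = 16, a_3 = floor((42 + 27)/16) = 4.
  m_4 = 16*4 - 27 = 37, d_4 = (1769 - 37^2)/16 = 400/16 = 25, a_4 = floor((42 + 37)/25) = 3.
  m_5 = 25*3 - 37 = 38, d_5 = (1769 - 38^2)/25 = 325/25 = 13, a_5 = floor((42 + 38)/13) = 6.
  m_6 = 13*6 - 38 = 40, d_6 = (1769 - 40^2)/13 = 169/13 = 13, a_6 = floor((42 + 40)/13) = 6.
  m_7 = 13*6 - 40 = 38, d_7 = (1769 - 38^2)/13 = 325/13 = 25, a_7 = floor((42 + 38)/25) = 3.
  m_8 = 25*3 - 38 = 37, d_8 = (1769 - 37^2)/25 = 400/25 = 16, a_8 = floor((42 + 37)/16) = 4.
  m_9 = 16*4 - 37 = 27, d_9 = (1769 - 27^2)/16 = 1040/16 = 65, a_9 = floor((42 + 27)/65) = 1.
  m_10 = 65*1 - 27 = 38, d_10 = (1769 - 38^2)/65 = 325/65 = 5, a_10 = floor((42 + 38)/5) = 16.
  m_11 = 5*16 - 38 = 42, d_11 = (1769 - 42^2)/5 = 5/5 = 1, a_11 = floor((42 + 42)/1) = 84.
  m_12 = 1*84 - 42 = 42, d_12 = (1769 - 42^2)/1 = 5/1 = 5: (m_12, d_12) = (m_1, d_1) = (42, 5), so from here the quotients repeat a_1, ..., a_11; the period length is 11.
Hence the expansion of sqrt(1769) is a_0 = 42 followed by the repeating block 16, 1, 4, 3, 6, 6, 3, 4, 1, 16, 84 (period 11).

[42; (16, 1, 4, 3, 6, 6, 3, 4, 1, 16, 84)]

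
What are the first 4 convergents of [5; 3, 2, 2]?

Using the convergent recurrence p_i = a_i*p_{i-1} + p_{i-2}, q_i = a_i*q_{i-1} + q_{i-2} with p_{-2}=0, p_{-1}=1, q_{-2}=1, q_{-1}=0:
  i=0: a_0=5, p_0 = 5*1 + 0 = 5, q_0 = 5*0 + 1 = 1.
  i=1: a_1=3, p_1 = 3*5 + 1 = 16, q_1 = 3*1 + 0 = 3.
  i=2: a_2=2, p_2 = 2*16 + 5 = 37, q_2 = 2*3 + 1 = 7.
  i=3: a_3=2, p_3 = 2*37 + 16 = 90, q_3 = 2*7 + 3 = 17.

5/1, 16/3, 37/7, 90/17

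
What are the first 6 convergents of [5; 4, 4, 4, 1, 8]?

5/1, 21/4, 89/17, 377/72, 466/89, 4105/784

Using the convergent recurrence p_i = a_i*p_{i-1} + p_{i-2}, q_i = a_i*q_{i-1} + q_{i-2} with p_{-2}=0, p_{-1}=1, q_{-2}=1, q_{-1}=0:
  i=0: a_0=5, p_0 = 5*1 + 0 = 5, q_0 = 5*0 + 1 = 1.
  i=1: a_1=4, p_1 = 4*5 + 1 = 21, q_1 = 4*1 + 0 = 4.
  i=2: a_2=4, p_2 = 4*21 + 5 = 89, q_2 = 4*4 + 1 = 17.
  i=3: a_3=4, p_3 = 4*89 + 21 = 377, q_3 = 4*17 + 4 = 72.
  i=4: a_4=1, p_4 = 1*377 + 89 = 466, q_4 = 1*72 + 17 = 89.
  i=5: a_5=8, p_5 = 8*466 + 377 = 4105, q_5 = 8*89 + 72 = 784.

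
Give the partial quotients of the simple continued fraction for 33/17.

[1; 1, 16]

Run the Euclidean algorithm on 33 and 17; the successive quotients are the partial quotients a_0, a_1, ... (each step inverts the fractional part left over by the previous one):
  33 = 1*17 + 16, so a_0 = 1.
  17 = 1*16 + 1, so a_1 = 1.
  16 = 16*1 + 0, so a_2 = 16.
The remainder reaches 0 after 3 divisions, so the expansion has 3 partial quotients, read off in order.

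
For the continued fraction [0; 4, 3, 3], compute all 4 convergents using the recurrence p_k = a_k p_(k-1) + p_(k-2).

Using the convergent recurrence p_i = a_i*p_{i-1} + p_{i-2}, q_i = a_i*q_{i-1} + q_{i-2} with p_{-2}=0, p_{-1}=1, q_{-2}=1, q_{-1}=0:
  i=0: a_0=0, p_0 = 0*1 + 0 = 0, q_0 = 0*0 + 1 = 1.
  i=1: a_1=4, p_1 = 4*0 + 1 = 1, q_1 = 4*1 + 0 = 4.
  i=2: a_2=3, p_2 = 3*1 + 0 = 3, q_2 = 3*4 + 1 = 13.
  i=3: a_3=3, p_3 = 3*3 + 1 = 10, q_3 = 3*13 + 4 = 43.

0/1, 1/4, 3/13, 10/43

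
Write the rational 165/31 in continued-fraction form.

[5; 3, 10]

Run the Euclidean algorithm on 165 and 31; the successive quotients are the partial quotients a_0, a_1, ... (each step inverts the fractional part left over by the previous one):
  165 = 5*31 + 10, so a_0 = 5.
  31 = 3*10 + 1, so a_1 = 3.
  10 = 10*1 + 0, so a_2 = 10.
The remainder reaches 0 after 3 divisions, so the expansion has 3 partial quotients, read off in order.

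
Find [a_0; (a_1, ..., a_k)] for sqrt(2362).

[48; (1, 1, 1, 1, 96)]

Write x_i = (sqrt(2362) + m_i)/d_i with (m_0, d_0) = (0, 1). a_0 = floor(sqrt(2362)) = 48, since 48^2 = 2304 <= 2362 < 2401 = 49^2.
Iterate m_{i+1} = d_i*a_i - m_i, d_{i+1} = (2362 - m_{i+1}^2)/d_i, a_{i+1} = floor((a_0 + m_{i+1})/d_{i+1}):
  m_1 = 1*48 - 0 = 48, d_1 = (2362 - 48^2)/1 = 58/1 = 58, a_1 = floor((48 + 48)/58) = 1.
  m_2 = 58*1 - 48 = 10, d_2 = (2362 - 10^2)/58 = 2262/58 = 39, a_2 = floor((48 + 10)/39) = 1.
  m_3 = 39*1 - 10 = 29, d_3 = (2362 - 29^2)/39 = 1521/39 = 39, a_3 = floor((48 + 29)/39) = 1.
  m_4 = 39*1 - 29 = 10, d_4 = (2362 - 10^2)/39 = 2262/39 = 58, a_4 = floor((48 + 10)/58) = 1.
  m_5 = 58*1 - 10 = 48, d_5 = (2362 - 48^2)/58 = 58/58 = 1, a_5 = floor((48 + 48)/1) = 96.
  m_6 = 1*96 - 48 = 48, d_6 = (2362 - 48^2)/1 = 58/1 = 58: (m_6, d_6) = (m_1, d_1) = (48, 58), so from here the quotients repeat a_1, ..., a_5; the period length is 5.
Hence the expansion of sqrt(2362) is a_0 = 48 followed by the repeating block 1, 1, 1, 1, 96 (period 5).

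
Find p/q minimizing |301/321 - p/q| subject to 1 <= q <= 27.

15/16

Expand x = 301/321 as a continued fraction with the Euclidean algorithm:
  301 = 0*321 + 301, so a_0 = 0.
  321 = 1*301 + 20, so a_1 = 1.
  301 = 15*20 + 1, so a_2 = 15.
  20 = 20*1 + 0, so a_3 = 20.
so x = [0; 1, 15, 20].
Convergents (p_i = a_i*p_{i-1} + p_{i-2}, q_i = a_i*q_{i-1} + q_{i-2} with p_{-2}=0, p_{-1}=1, q_{-2}=1, q_{-1}=0), until the denominator exceeds 27:
  i=0: a_0=0, p_0 = 0*1 + 0 = 0, q_0 = 0*0 + 1 = 1.
  i=1: a_1=1, p_1 = 1*0 + 1 = 1, q_1 = 1*1 + 0 = 1.
  i=2: a_2=15, p_2 = 15*1 + 0 = 15, q_2 = 15*1 + 1 = 16.
  i=3: a_3=20, p_3 = 20*15 + 1 = 301, q_3 = 20*16 + 1 = 321.
q_3 = 321 > 27, so the last convergent with denominator <= 27 is p_2/q_2 = 15/16.
The closest fraction with denominator <= 27 is either p_2/q_2 or the intermediate fraction (k*p_2 + p_1)/(k*q_2 + q_1) with the largest k >= 1 whose denominator stays <= 27; these approach x as k grows, and every other convergent or intermediate fraction in range is farther away.
Largest k: floor((27 - q_1)/q_2) = floor((27 - 1)/16) = 1.
That gives (1*15 + 1)/(1*16 + 1) = 16/17.
Compare the errors: |x - 15/16| = |301*16 - 15*321|/(321*16) = 1/5136, and |x - 16/17| = |301*17 - 16*321|/(321*17) = 19/5457.
Cross-multiplying, 1*5457 = 5457 < 97584 = 19*5136, so 1/5136 is smaller: the convergent 15/16 is closer to x than 16/17.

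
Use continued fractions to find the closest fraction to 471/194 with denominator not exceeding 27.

17/7

Expand x = 471/194 as a continued fraction with the Euclidean algorithm:
  471 = 2*194 + 83, so a_0 = 2.
  194 = 2*83 + 28, so a_1 = 2.
  83 = 2*28 + 27, so a_2 = 2.
  28 = 1*27 + 1, so a_3 = 1.
  27 = 27*1 + 0, so a_4 = 27.
so x = [2; 2, 2, 1, 27].
Convergents (p_i = a_i*p_{i-1} + p_{i-2}, q_i = a_i*q_{i-1} + q_{i-2} with p_{-2}=0, p_{-1}=1, q_{-2}=1, q_{-1}=0), until the denominator exceeds 27:
  i=0: a_0=2, p_0 = 2*1 + 0 = 2, q_0 = 2*0 + 1 = 1.
  i=1: a_1=2, p_1 = 2*2 + 1 = 5, q_1 = 2*1 + 0 = 2.
  i=2: a_2=2, p_2 = 2*5 + 2 = 12, q_2 = 2*2 + 1 = 5.
  i=3: a_3=1, p_3 = 1*12 + 5 = 17, q_3 = 1*5 + 2 = 7.
  i=4: a_4=27, p_4 = 27*17 + 12 = 471, q_4 = 27*7 + 5 = 194.
q_4 = 194 > 27, so the last convergent with denominator <= 27 is p_3/q_3 = 17/7.
The closest fraction with denominator <= 27 is either p_3/q_3 or the intermediate fraction (k*p_3 + p_2)/(k*q_3 + q_2) with the largest k >= 1 whose denominator stays <= 27; these approach x as k grows, and every other convergent or intermediate fraction in range is farther away.
Largest k: floor((27 - q_2)/q_3) = floor((27 - 5)/7) = 3.
That gives (3*17 + 12)/(3*7 + 5) = 63/26.
Compare the errors: |x - 17/7| = |471*7 - 17*194|/(194*7) = 1/1358, and |x - 63/26| = |471*26 - 63*194|/(194*26) = 24/5044.
Cross-multiplying, 1*5044 = 5044 < 32592 = 24*1358, so 1/1358 is smaller: the convergent 17/7 is closer to x than 63/26.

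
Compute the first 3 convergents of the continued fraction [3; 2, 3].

3/1, 7/2, 24/7

Using the convergent recurrence p_i = a_i*p_{i-1} + p_{i-2}, q_i = a_i*q_{i-1} + q_{i-2} with p_{-2}=0, p_{-1}=1, q_{-2}=1, q_{-1}=0:
  i=0: a_0=3, p_0 = 3*1 + 0 = 3, q_0 = 3*0 + 1 = 1.
  i=1: a_1=2, p_1 = 2*3 + 1 = 7, q_1 = 2*1 + 0 = 2.
  i=2: a_2=3, p_2 = 3*7 + 3 = 24, q_2 = 3*2 + 1 = 7.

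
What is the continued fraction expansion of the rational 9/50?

Run the Euclidean algorithm on 9 and 50; the successive quotients are the partial quotients a_0, a_1, ... (each step inverts the fractional part left over by the previous one):
  9 = 0*50 + 9, so a_0 = 0.
  50 = 5*9 + 5, so a_1 = 5.
  9 = 1*5 + 4, so a_2 = 1.
  5 = 1*4 + 1, so a_3 = 1.
  4 = 4*1 + 0, so a_4 = 4.
The remainder reaches 0 after 5 divisions, so the expansion has 5 partial quotients, read off in order.

[0; 5, 1, 1, 4]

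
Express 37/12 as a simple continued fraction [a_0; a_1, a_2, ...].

[3; 12]

Run the Euclidean algorithm on 37 and 12; the successive quotients are the partial quotients a_0, a_1, ... (each step inverts the fractional part left over by the previous one):
  37 = 3*12 + 1, so a_0 = 3.
  12 = 12*1 + 0, so a_1 = 12.
The remainder reaches 0 after 2 divisions, so the expansion has 2 partial quotients, read off in order.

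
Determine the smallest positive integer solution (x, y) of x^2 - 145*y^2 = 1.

(x, y) = (289, 24)

First expand sqrt(145) as a continued fraction. With x_i = (sqrt(145) + m_i)/d_i and (m_0, d_0) = (0, 1): a_0 = floor(sqrt(145)) = 12, since 12^2 = 144 <= 145 < 169 = 13^2.
Iterate m_{i+1} = d_i*a_i - m_i, d_{i+1} = (145 - m_{i+1}^2)/d_i, a_{i+1} = floor((a_0 + m_{i+1})/d_{i+1}):
  m_1 = 1*12 - 0 = 12, d_1 = (145 - 12^2)/1 = 1/1 = 1, a_1 = floor((12 + 12)/1) = 24.
  m_2 = 1*24 - 12 = 12, d_2 = (145 - 12^2)/1 = 1/1 = 1: (m_2, d_2) = (m_1, d_1) = (12, 1), so from here the quotient a_1 repeats; the period length is 1.
So sqrt(145) = [12; (24)] with period length k = 1.
k is odd, so (p_{k-1}, q_{k-1}) only solves x^2 - 145y^2 = -1 and the fundamental solution of x^2 - 145y^2 = 1 is (p_{2k-1}, q_{2k-1}) = (p_1, q_1); compute convergents through index 1, running through the period twice.
Convergents (p_i = a_i*p_{i-1} + p_{i-2}, q_i = a_i*q_{i-1} + q_{i-2} with p_{-2}=0, p_{-1}=1, q_{-2}=1, q_{-1}=0):
  i=0: a_0=12, p_0 = 12*1 + 0 = 12, q_0 = 12*0 + 1 = 1.
  i=1: a_1=24, p_1 = 24*12 + 1 = 289, q_1 = 24*1 + 0 = 24.
Indeed p_0^2 - 145*q_0^2 = 144 - 145 = -1, not +1.
Check: 289^2 - 145*24^2 = 83521 - 83520 = 1, so (x, y) = (289, 24) solves the equation, and by the theorem it is the least positive solution.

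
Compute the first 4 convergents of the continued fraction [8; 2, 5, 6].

8/1, 17/2, 93/11, 575/68

Using the convergent recurrence p_i = a_i*p_{i-1} + p_{i-2}, q_i = a_i*q_{i-1} + q_{i-2} with p_{-2}=0, p_{-1}=1, q_{-2}=1, q_{-1}=0:
  i=0: a_0=8, p_0 = 8*1 + 0 = 8, q_0 = 8*0 + 1 = 1.
  i=1: a_1=2, p_1 = 2*8 + 1 = 17, q_1 = 2*1 + 0 = 2.
  i=2: a_2=5, p_2 = 5*17 + 8 = 93, q_2 = 5*2 + 1 = 11.
  i=3: a_3=6, p_3 = 6*93 + 17 = 575, q_3 = 6*11 + 2 = 68.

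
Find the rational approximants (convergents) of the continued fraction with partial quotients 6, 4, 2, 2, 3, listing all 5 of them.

Using the convergent recurrence p_i = a_i*p_{i-1} + p_{i-2}, q_i = a_i*q_{i-1} + q_{i-2} with p_{-2}=0, p_{-1}=1, q_{-2}=1, q_{-1}=0:
  i=0: a_0=6, p_0 = 6*1 + 0 = 6, q_0 = 6*0 + 1 = 1.
  i=1: a_1=4, p_1 = 4*6 + 1 = 25, q_1 = 4*1 + 0 = 4.
  i=2: a_2=2, p_2 = 2*25 + 6 = 56, q_2 = 2*4 + 1 = 9.
  i=3: a_3=2, p_3 = 2*56 + 25 = 137, q_3 = 2*9 + 4 = 22.
  i=4: a_4=3, p_4 = 3*137 + 56 = 467, q_4 = 3*22 + 9 = 75.

6/1, 25/4, 56/9, 137/22, 467/75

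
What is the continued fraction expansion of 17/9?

Run the Euclidean algorithm on 17 and 9; the successive quotients are the partial quotients a_0, a_1, ... (each step inverts the fractional part left over by the previous one):
  17 = 1*9 + 8, so a_0 = 1.
  9 = 1*8 + 1, so a_1 = 1.
  8 = 8*1 + 0, so a_2 = 8.
The remainder reaches 0 after 3 divisions, so the expansion has 3 partial quotients, read off in order.

[1; 1, 8]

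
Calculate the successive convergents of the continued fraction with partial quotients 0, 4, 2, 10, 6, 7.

0/1, 1/4, 2/9, 21/94, 128/573, 917/4105

Using the convergent recurrence p_i = a_i*p_{i-1} + p_{i-2}, q_i = a_i*q_{i-1} + q_{i-2} with p_{-2}=0, p_{-1}=1, q_{-2}=1, q_{-1}=0:
  i=0: a_0=0, p_0 = 0*1 + 0 = 0, q_0 = 0*0 + 1 = 1.
  i=1: a_1=4, p_1 = 4*0 + 1 = 1, q_1 = 4*1 + 0 = 4.
  i=2: a_2=2, p_2 = 2*1 + 0 = 2, q_2 = 2*4 + 1 = 9.
  i=3: a_3=10, p_3 = 10*2 + 1 = 21, q_3 = 10*9 + 4 = 94.
  i=4: a_4=6, p_4 = 6*21 + 2 = 128, q_4 = 6*94 + 9 = 573.
  i=5: a_5=7, p_5 = 7*128 + 21 = 917, q_5 = 7*573 + 94 = 4105.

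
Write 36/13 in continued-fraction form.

Run the Euclidean algorithm on 36 and 13; the successive quotients are the partial quotients a_0, a_1, ... (each step inverts the fractional part left over by the previous one):
  36 = 2*13 + 10, so a_0 = 2.
  13 = 1*10 + 3, so a_1 = 1.
  10 = 3*3 + 1, so a_2 = 3.
  3 = 3*1 + 0, so a_3 = 3.
The remainder reaches 0 after 4 divisions, so the expansion has 4 partial quotients, read off in order.

[2; 1, 3, 3]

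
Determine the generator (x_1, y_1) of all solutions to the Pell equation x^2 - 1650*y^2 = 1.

First expand sqrt(1650) as a continued fraction. With x_i = (sqrt(1650) + m_i)/d_i and (m_0, d_0) = (0, 1): a_0 = floor(sqrt(1650)) = 40, since 40^2 = 1600 <= 1650 < 1681 = 41^2.
Iterate m_{i+1} = d_i*a_i - m_i, d_{i+1} = (1650 - m_{i+1}^2)/d_i, a_{i+1} = floor((a_0 + m_{i+1})/d_{i+1}):
  m_1 = 1*40 - 0 = 40, d_1 = (1650 - 40^2)/1 = 50/1 = 50, a_1 = floor((40 + 40)/50) = 1.
  m_2 = 50*1 - 40 = 10, d_2 = (1650 - 10^2)/50 = 1550/50 = 31, a_2 = floor((40 + 10)/31) = 1.
  m_3 = 31*1 - 10 = 21, d_3 = (1650 - 21^2)/31 = 1209/31 = 39, a_3 = floor((40 + 21)/39) = 1.
  m_4 = 39*1 - 21 = 18, d_4 = (1650 - 18^2)/39 = 1326/39 = 34, a_4 = floor((40 + 18)/34) = 1.
  m_5 = 34*1 - 18 = 16, d_5 = (1650 - 16^2)/34 = 1394/34 = 41, a_5 = floor((40 + 16)/41) = 1.
  m_6 = 41*1 - 16 = 25, d_6 = (1650 - 25^2)/41 = 1025/41 = 25, a_6 = floor((40 + 25)/25) = 2.
  m_7 = 25*2 - 25 = 25, d_7 = (1650 - 25^2)/25 = 1025/25 = 41, a_7 = floor((40 + 25)/41) = 1.
  m_8 = 41*1 - 25 = 16, d_8 = (1650 - 16^2)/41 = 1394/41 = 34, a_8 = floor((40 + 16)/34) = 1.
  m_9 = 34*1 - 16 = 18, d_9 = (1650 - 18^2)/34 = 1326/34 = 39, a_9 = floor((40 + 18)/39) = 1.
  m_10 = 39*1 - 18 = 21, d_10 = (1650 - 21^2)/39 = 1209/39 = 31, a_10 = floor((40 + 21)/31) = 1.
  m_11 = 31*1 - 21 = 10, d_11 = (1650 - 10^2)/31 = 1550/31 = 50, a_11 = floor((40 + 10)/50) = 1.
  m_12 = 50*1 - 10 = 40, d_12 = (1650 - 40^2)/50 = 50/50 = 1, a_12 = floor((40 + 40)/1) = 80.
  m_13 = 1*80 - 40 = 40, d_13 = (1650 - 40^2)/1 = 50/1 = 50: (m_13, d_13) = (m_1, d_1) = (40, 50), so from here the quotients repeat a_1, ..., a_12; the period length is 12.
So sqrt(1650) = [40; (1, 1, 1, 1, 1, 2, 1, 1, 1, 1, 1, 80)] with period length k = 12.
k is even, so the fundamental solution of x^2 - 1650y^2 = 1 is (p_{k-1}, q_{k-1}) = (p_11, q_11); compute convergents through index 11.
Convergents (p_i = a_i*p_{i-1} + p_{i-2}, q_i = a_i*q_{i-1} + q_{i-2} with p_{-2}=0, p_{-1}=1, q_{-2}=1, q_{-1}=0):
  i=0: a_0=40, p_0 = 40*1 + 0 = 40, q_0 = 40*0 + 1 = 1.
  i=1: a_1=1, p_1 = 1*40 + 1 = 41, q_1 = 1*1 + 0 = 1.
  i=2: a_2=1, p_2 = 1*41 + 40 = 81, q_2 = 1*1 + 1 = 2.
  i=3: a_3=1, p_3 = 1*81 + 41 = 122, q_3 = 1*2 + 1 = 3.
  i=4: a_4=1, p_4 = 1*122 + 81 = 203, q_4 = 1*3 + 2 = 5.
  i=5: a_5=1, p_5 = 1*203 + 122 = 325, q_5 = 1*5 + 3 = 8.
  i=6: a_6=2, p_6 = 2*325 + 203 = 853, q_6 = 2*8 + 5 = 21.
  i=7: a_7=1, p_7 = 1*853 + 325 = 1178, q_7 = 1*21 + 8 = 29.
  i=8: a_8=1, p_8 = 1*1178 + 853 = 2031, q_8 = 1*29 + 21 = 50.
  i=9: a_9=1, p_9 = 1*2031 + 1178 = 3209, q_9 = 1*50 + 29 = 79.
  i=10: a_10=1, p_10 = 1*3209 + 2031 = 5240, q_10 = 1*79 + 50 = 129.
  i=11: a_11=1, p_11 = 1*5240 + 3209 = 8449, q_11 = 1*129 + 79 = 208.
Check: 8449^2 - 1650*208^2 = 71385601 - 71385600 = 1, so (x, y) = (8449, 208) solves the equation, and by the theorem it is the least positive solution.

(x, y) = (8449, 208)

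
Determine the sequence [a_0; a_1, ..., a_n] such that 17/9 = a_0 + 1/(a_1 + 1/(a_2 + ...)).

[1; 1, 8]

Run the Euclidean algorithm on 17 and 9; the successive quotients are the partial quotients a_0, a_1, ... (each step inverts the fractional part left over by the previous one):
  17 = 1*9 + 8, so a_0 = 1.
  9 = 1*8 + 1, so a_1 = 1.
  8 = 8*1 + 0, so a_2 = 8.
The remainder reaches 0 after 3 divisions, so the expansion has 3 partial quotients, read off in order.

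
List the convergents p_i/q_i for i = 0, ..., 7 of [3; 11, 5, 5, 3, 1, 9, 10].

3/1, 34/11, 173/56, 899/291, 2870/929, 3769/1220, 36791/11909, 371679/120310

Using the convergent recurrence p_i = a_i*p_{i-1} + p_{i-2}, q_i = a_i*q_{i-1} + q_{i-2} with p_{-2}=0, p_{-1}=1, q_{-2}=1, q_{-1}=0:
  i=0: a_0=3, p_0 = 3*1 + 0 = 3, q_0 = 3*0 + 1 = 1.
  i=1: a_1=11, p_1 = 11*3 + 1 = 34, q_1 = 11*1 + 0 = 11.
  i=2: a_2=5, p_2 = 5*34 + 3 = 173, q_2 = 5*11 + 1 = 56.
  i=3: a_3=5, p_3 = 5*173 + 34 = 899, q_3 = 5*56 + 11 = 291.
  i=4: a_4=3, p_4 = 3*899 + 173 = 2870, q_4 = 3*291 + 56 = 929.
  i=5: a_5=1, p_5 = 1*2870 + 899 = 3769, q_5 = 1*929 + 291 = 1220.
  i=6: a_6=9, p_6 = 9*3769 + 2870 = 36791, q_6 = 9*1220 + 929 = 11909.
  i=7: a_7=10, p_7 = 10*36791 + 3769 = 371679, q_7 = 10*11909 + 1220 = 120310.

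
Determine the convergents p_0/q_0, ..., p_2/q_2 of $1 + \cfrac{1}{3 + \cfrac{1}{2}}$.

Using the convergent recurrence p_i = a_i*p_{i-1} + p_{i-2}, q_i = a_i*q_{i-1} + q_{i-2} with p_{-2}=0, p_{-1}=1, q_{-2}=1, q_{-1}=0:
  i=0: a_0=1, p_0 = 1*1 + 0 = 1, q_0 = 1*0 + 1 = 1.
  i=1: a_1=3, p_1 = 3*1 + 1 = 4, q_1 = 3*1 + 0 = 3.
  i=2: a_2=2, p_2 = 2*4 + 1 = 9, q_2 = 2*3 + 1 = 7.

1/1, 4/3, 9/7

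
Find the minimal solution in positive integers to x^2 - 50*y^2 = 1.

(x, y) = (99, 14)

First expand sqrt(50) as a continued fraction. With x_i = (sqrt(50) + m_i)/d_i and (m_0, d_0) = (0, 1): a_0 = floor(sqrt(50)) = 7, since 7^2 = 49 <= 50 < 64 = 8^2.
Iterate m_{i+1} = d_i*a_i - m_i, d_{i+1} = (50 - m_{i+1}^2)/d_i, a_{i+1} = floor((a_0 + m_{i+1})/d_{i+1}):
  m_1 = 1*7 - 0 = 7, d_1 = (50 - 7^2)/1 = 1/1 = 1, a_1 = floor((7 + 7)/1) = 14.
  m_2 = 1*14 - 7 = 7, d_2 = (50 - 7^2)/1 = 1/1 = 1: (m_2, d_2) = (m_1, d_1) = (7, 1), so from here the quotient a_1 repeats; the period length is 1.
So sqrt(50) = [7; (14)] with period length k = 1.
k is odd, so (p_{k-1}, q_{k-1}) only solves x^2 - 50y^2 = -1 and the fundamental solution of x^2 - 50y^2 = 1 is (p_{2k-1}, q_{2k-1}) = (p_1, q_1); compute convergents through index 1, running through the period twice.
Convergents (p_i = a_i*p_{i-1} + p_{i-2}, q_i = a_i*q_{i-1} + q_{i-2} with p_{-2}=0, p_{-1}=1, q_{-2}=1, q_{-1}=0):
  i=0: a_0=7, p_0 = 7*1 + 0 = 7, q_0 = 7*0 + 1 = 1.
  i=1: a_1=14, p_1 = 14*7 + 1 = 99, q_1 = 14*1 + 0 = 14.
Indeed p_0^2 - 50*q_0^2 = 49 - 50 = -1, not +1.
Check: 99^2 - 50*14^2 = 9801 - 9800 = 1, so (x, y) = (99, 14) solves the equation, and by the theorem it is the least positive solution.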